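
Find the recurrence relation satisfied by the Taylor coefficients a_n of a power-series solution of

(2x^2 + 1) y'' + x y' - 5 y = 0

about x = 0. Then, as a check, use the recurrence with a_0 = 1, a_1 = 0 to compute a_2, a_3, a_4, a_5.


Substitute y = sum_n a_n x^n.
(1 + 2 x^2) y'' contributes (n+2)(n+1) a_{n+2} + 2 n(n-1) a_n at x^n.
x y'(x) contributes n a_n at x^n.
-5 y(x) contributes -5 a_n at x^n.
Matching x^n: (n+2)(n+1) a_{n+2} + (2 n(n-1) + n - 5) a_n = 0.
Thus a_{n+2} = (-2 n(n-1) - n + 5) / ((n+1)(n+2)) * a_n.

Check with a_0 = 1, a_1 = 0 (apply the recurrence for n = 0, 1, 2, 3): a_0 = 1, a_1 = 0, a_2 = 5/2, a_3 = 0, a_4 = -5/24, a_5 = 0.

a_(n+2) = (-2 n(n-1) - n + 5) / ((n+1)(n+2)) * a_n; check: a_0 = 1, a_1 = 0, a_2 = 5/2, a_3 = 0, a_4 = -5/24, a_5 = 0


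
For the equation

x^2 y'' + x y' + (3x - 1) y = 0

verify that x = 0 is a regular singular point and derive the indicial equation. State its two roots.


Divide by x^2 to reach normal form y'' + P_1(x) y' + P_2(x) y = 0 with P_1(x) = 1/x and P_2(x) = 3/x - 1/x^2.
x = 0 is a singular point because the y'-coefficient 1/x has a pole at x = 0 and the y-coefficient 3/x - 1/x^2 has a pole at x = 0.
It is a regular singular point because x P_1(x) = p(x) = 1 and x^2 P_2(x) = q(x) = 3x - 1 are polynomials, hence analytic at x = 0.
p(0) = 1,  q(0) = -1.
Indicial equation: r(r-1) + p(0) r + q(0) = 0, i.e. r^2 + (p(0) - 1) r + q(0) = 0, i.e. r^2 - 1 = 0.
Discriminant: (0)^2 - 4(-1) = 4, so r = (0 ± 2)/2.
Solving: r_1 = 1, r_2 = -1.

indicial: r^2 - 1 = 0; roots r_1 = 1, r_2 = -1


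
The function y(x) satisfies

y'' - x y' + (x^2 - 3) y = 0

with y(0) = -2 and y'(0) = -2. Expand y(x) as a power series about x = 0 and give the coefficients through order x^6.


Ansatz: y(x) = sum_{n>=0} a_n x^n, so y'(x) = sum_{n>=1} n a_n x^(n-1) and y''(x) = sum_{n>=2} n(n-1) a_n x^(n-2).
Substitute into P(x) y'' + Q(x) y' + R(x) y = 0 with P(x) = 1, Q(x) = -x, R(x) = x^2 - 3, and match powers of x.
Initial conditions: a_0 = -2, a_1 = -2.
Setting the coefficient of each power of x to zero and solving order by order (substituting the coefficients already found):
  x^0: 2 a_2 - 3 a_0 = 0  ->  2 a_2 = 3 a_0 = -6  ->  a_2 = -3
  x^1: 6 a_3 - 4 a_1 = 0  ->  6 a_3 = 4 a_1 = -8  ->  a_3 = -4/3
  x^2: 12 a_4 - 5 a_2 + a_0 = 0  ->  12 a_4 = 5 a_2 - a_0 = -13  ->  a_4 = -13/12
  x^3: 20 a_5 - 6 a_3 + a_1 = 0  ->  20 a_5 = 6 a_3 - a_1 = -6  ->  a_5 = -3/10
  x^4: 30 a_6 - 7 a_4 + a_2 = 0  ->  30 a_6 = 7 a_4 - a_2 = -55/12  ->  a_6 = -11/72
Truncated series: y(x) = -2 - 2 x - 3 x^2 - (4/3) x^3 - (13/12) x^4 - (3/10) x^5 - (11/72) x^6 + O(x^7).

a_0 = -2; a_1 = -2; a_2 = -3; a_3 = -4/3; a_4 = -13/12; a_5 = -3/10; a_6 = -11/72


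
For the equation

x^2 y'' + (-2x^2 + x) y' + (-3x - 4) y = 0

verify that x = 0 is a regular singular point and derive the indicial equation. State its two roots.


Divide by x^2 to reach normal form y'' + P_1(x) y' + P_2(x) y = 0 with P_1(x) = -2 + 1/x and P_2(x) = -3/x - 4/x^2.
x = 0 is a singular point because the y'-coefficient -2 + 1/x has a pole at x = 0 and the y-coefficient -3/x - 4/x^2 has a pole at x = 0.
It is a regular singular point because x P_1(x) = p(x) = 1 - 2x and x^2 P_2(x) = q(x) = -3x - 4 are polynomials, hence analytic at x = 0.
p(0) = 1,  q(0) = -4.
Indicial equation: r(r-1) + p(0) r + q(0) = 0, i.e. r^2 + (p(0) - 1) r + q(0) = 0, i.e. r^2 - 4 = 0.
Discriminant: (0)^2 - 4(-4) = 16, so r = (0 ± 4)/2.
Solving: r_1 = 2, r_2 = -2.

indicial: r^2 - 4 = 0; roots r_1 = 2, r_2 = -2


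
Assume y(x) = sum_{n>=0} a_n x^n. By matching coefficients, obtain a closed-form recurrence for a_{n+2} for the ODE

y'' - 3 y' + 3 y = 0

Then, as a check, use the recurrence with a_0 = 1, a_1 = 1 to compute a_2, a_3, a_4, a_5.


Substitute y = sum_n a_n x^n.
y''(x) has coefficient (n+2)(n+1) a_{n+2} at x^n;
-3 y'(x) has coefficient -3 (n+1) a_{n+1} at x^n;
3 y(x) has coefficient 3 a_n at x^n.
Matching x^n: (n+2)(n+1) a_{n+2} - 3 (n+1) a_{n+1} + 3 a_n = 0.
Thus a_{n+2} = [3 (n+1) a_{n+1} - 3 a_n] / ((n+1)(n+2)).

Check with a_0 = 1, a_1 = 1 (apply the recurrence for n = 0, 1, 2, 3): a_0 = 1, a_1 = 1, a_2 = 0, a_3 = -1/2, a_4 = -3/8, a_5 = -3/20.

a_(n+2) = [3 (n+1) a_(n+1) - 3 a_n] / ((n+1)(n+2)); check: a_0 = 1, a_1 = 1, a_2 = 0, a_3 = -1/2, a_4 = -3/8, a_5 = -3/20


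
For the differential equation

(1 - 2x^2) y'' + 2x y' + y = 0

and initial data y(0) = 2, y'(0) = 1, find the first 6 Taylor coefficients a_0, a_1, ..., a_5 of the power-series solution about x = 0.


Ansatz: y(x) = sum_{n>=0} a_n x^n, so y'(x) = sum_{n>=1} n a_n x^(n-1) and y''(x) = sum_{n>=2} n(n-1) a_n x^(n-2).
Substitute into P(x) y'' + Q(x) y' + R(x) y = 0 with P(x) = 1 - 2x^2, Q(x) = 2x, R(x) = 1, and match powers of x.
Initial conditions: a_0 = 2, a_1 = 1.
Setting the coefficient of each power of x to zero and solving order by order (substituting the coefficients already found):
  x^0: 2 a_2 + a_0 = 0  ->  2 a_2 = -a_0 = -2  ->  a_2 = -1
  x^1: 6 a_3 + 3 a_1 = 0  ->  6 a_3 = -3 a_1 = -3  ->  a_3 = -1/2
  x^2: 12 a_4 + a_2 = 0  ->  12 a_4 = -a_2 = 1  ->  a_4 = 1/12
  x^3: 20 a_5 - 5 a_3 = 0  ->  20 a_5 = 5 a_3 = -5/2  ->  a_5 = -1/8
Truncated series: y(x) = 2 + x - x^2 - (1/2) x^3 + (1/12) x^4 - (1/8) x^5 + O(x^6).

a_0 = 2; a_1 = 1; a_2 = -1; a_3 = -1/2; a_4 = 1/12; a_5 = -1/8


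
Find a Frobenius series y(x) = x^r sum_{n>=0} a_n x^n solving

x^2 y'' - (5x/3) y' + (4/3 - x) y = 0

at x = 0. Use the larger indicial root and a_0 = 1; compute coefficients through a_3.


Write in Frobenius form y'' + (p(x)/x) y' + (q(x)/x^2) y = 0:
  p(x) = -5/3,  q(x) = 4/3 - x.
Indicial equation: r(r-1) + (-5/3) r + (4/3) = 0 -> roots r_1 = 2, r_2 = 2/3.
Take r = r_1 = 2. Let y(x) = x^r sum_{n>=0} a_n x^n with a_0 = 1.
Substitute y = x^r sum a_n x^n and match x^{r+n}. The recurrence is
  D(n) a_n - 1 a_{n-1} = 0,  where D(n) = (r+n)(r+n-1) + (-5/3)(r+n) + (4/3).
  a_n = 1 / D(n) * a_{n-1}.
Since the indicial polynomial factors as (r - r_1)(r - r_2), D(n) = (r_1 + n - r_1)(r_1 + n - r_2) = n(n + 4/3).
Evaluating step by step (a_0 = 1):
  n = 1: D(1) = 1(1 + 4/3) = 7/3; numerator = 1(1) = 1; a_1 = (1)/(7/3) = 3/7
  n = 2: D(2) = 2(2 + 4/3) = 20/3; numerator = 1(3/7) = 3/7; a_2 = (3/7)/(20/3) = 9/140
  n = 3: D(3) = 3(3 + 4/3) = 13; numerator = 1(9/140) = 9/140; a_3 = (9/140)/(13) = 9/1820

r = 2; a_0 = 1; a_1 = 3/7; a_2 = 9/140; a_3 = 9/1820


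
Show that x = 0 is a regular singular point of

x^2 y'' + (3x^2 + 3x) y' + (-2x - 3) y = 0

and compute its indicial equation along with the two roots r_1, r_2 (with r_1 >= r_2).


Divide by x^2 to reach normal form y'' + P_1(x) y' + P_2(x) y = 0 with P_1(x) = 3 + 3/x and P_2(x) = -2/x - 3/x^2.
x = 0 is a singular point because the y'-coefficient 3 + 3/x has a pole at x = 0 and the y-coefficient -2/x - 3/x^2 has a pole at x = 0.
It is a regular singular point because x P_1(x) = p(x) = 3x + 3 and x^2 P_2(x) = q(x) = -2x - 3 are polynomials, hence analytic at x = 0.
p(0) = 3,  q(0) = -3.
Indicial equation: r(r-1) + p(0) r + q(0) = 0, i.e. r^2 + (p(0) - 1) r + q(0) = 0, i.e. r^2 + 2 r - 3 = 0.
Discriminant: (2)^2 - 4(-3) = 16, so r = (-2 ± 4)/2.
Solving: r_1 = 1, r_2 = -3.

indicial: r^2 + 2 r - 3 = 0; roots r_1 = 1, r_2 = -3


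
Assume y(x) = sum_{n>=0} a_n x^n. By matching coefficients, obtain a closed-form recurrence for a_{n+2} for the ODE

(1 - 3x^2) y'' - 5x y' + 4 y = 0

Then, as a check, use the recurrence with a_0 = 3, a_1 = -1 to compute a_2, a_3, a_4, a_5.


Substitute y = sum_n a_n x^n.
(1 - 3 x^2) y'' contributes (n+2)(n+1) a_{n+2} - 3 n(n-1) a_n at x^n.
-5 x y'(x) contributes -5 n a_n at x^n.
4 y(x) contributes 4 a_n at x^n.
Matching x^n: (n+2)(n+1) a_{n+2} + (-3 n(n-1) - 5 n + 4) a_n = 0.
Thus a_{n+2} = (3 n(n-1) + 5 n - 4) / ((n+1)(n+2)) * a_n.

Check with a_0 = 3, a_1 = -1 (apply the recurrence for n = 0, 1, 2, 3): a_0 = 3, a_1 = -1, a_2 = -6, a_3 = -1/6, a_4 = -6, a_5 = -29/120.

a_(n+2) = (3 n(n-1) + 5 n - 4) / ((n+1)(n+2)) * a_n; check: a_0 = 3, a_1 = -1, a_2 = -6, a_3 = -1/6, a_4 = -6, a_5 = -29/120


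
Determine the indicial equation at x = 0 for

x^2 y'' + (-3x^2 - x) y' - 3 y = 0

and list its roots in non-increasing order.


Divide by x^2 to reach normal form y'' + P_1(x) y' + P_2(x) y = 0 with P_1(x) = -3 - 1/x and P_2(x) = -3/x^2.
x = 0 is a singular point because the y'-coefficient -3 - 1/x has a pole at x = 0 and the y-coefficient -3/x^2 has a pole at x = 0.
It is a regular singular point because x P_1(x) = p(x) = -3x - 1 and x^2 P_2(x) = q(x) = -3 are polynomials, hence analytic at x = 0.
p(0) = -1,  q(0) = -3.
Indicial equation: r(r-1) + p(0) r + q(0) = 0, i.e. r^2 + (p(0) - 1) r + q(0) = 0, i.e. r^2 - 2 r - 3 = 0.
Discriminant: (-2)^2 - 4(-3) = 16, so r = (2 ± 4)/2.
Solving: r_1 = 3, r_2 = -1.

indicial: r^2 - 2 r - 3 = 0; roots r_1 = 3, r_2 = -1


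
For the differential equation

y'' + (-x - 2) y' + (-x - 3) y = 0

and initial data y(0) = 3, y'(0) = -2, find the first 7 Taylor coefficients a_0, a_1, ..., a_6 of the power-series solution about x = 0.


Ansatz: y(x) = sum_{n>=0} a_n x^n, so y'(x) = sum_{n>=1} n a_n x^(n-1) and y''(x) = sum_{n>=2} n(n-1) a_n x^(n-2).
Substitute into P(x) y'' + Q(x) y' + R(x) y = 0 with P(x) = 1, Q(x) = -x - 2, R(x) = -x - 3, and match powers of x.
Initial conditions: a_0 = 3, a_1 = -2.
Setting the coefficient of each power of x to zero and solving order by order (substituting the coefficients already found):
  x^0: 2 a_2 - 2 a_1 - 3 a_0 = 0  ->  2 a_2 = 2 a_1 + 3 a_0 = 5  ->  a_2 = 5/2
  x^1: 6 a_3 - 4 a_2 - 4 a_1 - a_0 = 0  ->  6 a_3 = 4 a_2 + 4 a_1 + a_0 = 5  ->  a_3 = 5/6
  x^2: 12 a_4 - 6 a_3 - 5 a_2 - a_1 = 0  ->  12 a_4 = 6 a_3 + 5 a_2 + a_1 = 31/2  ->  a_4 = 31/24
  x^3: 20 a_5 - 8 a_4 - 6 a_3 - a_2 = 0  ->  20 a_5 = 8 a_4 + 6 a_3 + a_2 = 107/6  ->  a_5 = 107/120
  x^4: 30 a_6 - 10 a_5 - 7 a_4 - a_3 = 0  ->  30 a_6 = 10 a_5 + 7 a_4 + a_3 = 451/24  ->  a_6 = 451/720
Truncated series: y(x) = 3 - 2 x + (5/2) x^2 + (5/6) x^3 + (31/24) x^4 + (107/120) x^5 + (451/720) x^6 + O(x^7).

a_0 = 3; a_1 = -2; a_2 = 5/2; a_3 = 5/6; a_4 = 31/24; a_5 = 107/120; a_6 = 451/720


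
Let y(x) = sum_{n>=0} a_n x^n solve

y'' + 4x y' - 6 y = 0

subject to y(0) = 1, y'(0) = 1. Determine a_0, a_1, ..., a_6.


Ansatz: y(x) = sum_{n>=0} a_n x^n, so y'(x) = sum_{n>=1} n a_n x^(n-1) and y''(x) = sum_{n>=2} n(n-1) a_n x^(n-2).
Substitute into P(x) y'' + Q(x) y' + R(x) y = 0 with P(x) = 1, Q(x) = 4x, R(x) = -6, and match powers of x.
Initial conditions: a_0 = 1, a_1 = 1.
Setting the coefficient of each power of x to zero and solving order by order (substituting the coefficients already found):
  x^0: 2 a_2 - 6 a_0 = 0  ->  2 a_2 = 6 a_0 = 6  ->  a_2 = 3
  x^1: 6 a_3 - 2 a_1 = 0  ->  6 a_3 = 2 a_1 = 2  ->  a_3 = 1/3
  x^2: 12 a_4 + 2 a_2 = 0  ->  12 a_4 = -2 a_2 = -6  ->  a_4 = -1/2
  x^3: 20 a_5 + 6 a_3 = 0  ->  20 a_5 = -6 a_3 = -2  ->  a_5 = -1/10
  x^4: 30 a_6 + 10 a_4 = 0  ->  30 a_6 = -10 a_4 = 5  ->  a_6 = 1/6
Truncated series: y(x) = 1 + x + 3 x^2 + (1/3) x^3 - (1/2) x^4 - (1/10) x^5 + (1/6) x^6 + O(x^7).

a_0 = 1; a_1 = 1; a_2 = 3; a_3 = 1/3; a_4 = -1/2; a_5 = -1/10; a_6 = 1/6


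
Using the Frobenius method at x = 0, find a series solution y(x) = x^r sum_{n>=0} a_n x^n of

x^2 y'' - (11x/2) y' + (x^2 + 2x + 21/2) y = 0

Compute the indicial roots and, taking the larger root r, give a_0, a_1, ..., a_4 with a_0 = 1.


Write in Frobenius form y'' + (p(x)/x) y' + (q(x)/x^2) y = 0:
  p(x) = -11/2,  q(x) = x^2 + 2x + 21/2.
Indicial equation: r(r-1) + (-11/2) r + (21/2) = 0 -> roots r_1 = 7/2, r_2 = 3.
Take r = r_1 = 7/2. Let y(x) = x^r sum_{n>=0} a_n x^n with a_0 = 1.
Substitute y = x^r sum a_n x^n and match x^{r+n}. The recurrence is
  D(n) a_n + 2 a_{n-1} + 1 a_{n-2} = 0,  where D(n) = (r+n)(r+n-1) + (-11/2)(r+n) + (21/2).
  a_n = [-2 a_{n-1} - 1 a_{n-2}] / D(n).
Since the indicial polynomial factors as (r - r_1)(r - r_2), D(n) = (r_1 + n - r_1)(r_1 + n - r_2) = n(n + 1/2).
Evaluating step by step (a_0 = 1):
  n = 1: D(1) = 1(1 + 1/2) = 3/2; numerator = -2(1) = -2; a_1 = (-2)/(3/2) = -4/3
  n = 2: D(2) = 2(2 + 1/2) = 5; numerator = -2(-4/3) - 1(1) = 5/3; a_2 = (5/3)/(5) = 1/3
  n = 3: D(3) = 3(3 + 1/2) = 21/2; numerator = -2(1/3) - 1(-4/3) = 2/3; a_3 = (2/3)/(21/2) = 4/63
  n = 4: D(4) = 4(4 + 1/2) = 18; numerator = -2(4/63) - 1(1/3) = -29/63; a_4 = (-29/63)/(18) = -29/1134

r = 7/2; a_0 = 1; a_1 = -4/3; a_2 = 1/3; a_3 = 4/63; a_4 = -29/1134


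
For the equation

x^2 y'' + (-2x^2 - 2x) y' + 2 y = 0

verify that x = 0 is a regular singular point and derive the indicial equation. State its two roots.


Divide by x^2 to reach normal form y'' + P_1(x) y' + P_2(x) y = 0 with P_1(x) = -2 - 2/x and P_2(x) = 2/x^2.
x = 0 is a singular point because the y'-coefficient -2 - 2/x has a pole at x = 0 and the y-coefficient 2/x^2 has a pole at x = 0.
It is a regular singular point because x P_1(x) = p(x) = -2x - 2 and x^2 P_2(x) = q(x) = 2 are polynomials, hence analytic at x = 0.
p(0) = -2,  q(0) = 2.
Indicial equation: r(r-1) + p(0) r + q(0) = 0, i.e. r^2 + (p(0) - 1) r + q(0) = 0, i.e. r^2 - 3 r + 2 = 0.
Discriminant: (-3)^2 - 4(2) = 1, so r = (3 ± 1)/2.
Solving: r_1 = 2, r_2 = 1.

indicial: r^2 - 3 r + 2 = 0; roots r_1 = 2, r_2 = 1


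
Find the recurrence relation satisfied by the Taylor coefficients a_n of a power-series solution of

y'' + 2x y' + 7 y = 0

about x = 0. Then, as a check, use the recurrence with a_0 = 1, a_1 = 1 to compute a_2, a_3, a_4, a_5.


Substitute y = sum_n a_n x^n.
y''(x) has coefficient (n+2)(n+1) a_{n+2} at x^n;
2 x y'(x) has coefficient 2 n a_n at x^n (shift);
7 y(x) has coefficient 7 a_n at x^n.
Matching x^n: (n+2)(n+1) a_{n+2} + (2n + 7) a_n = 0.
Thus a_{n+2} = (-2n - 7) / ((n+1)(n+2)) * a_n.

Check with a_0 = 1, a_1 = 1 (apply the recurrence for n = 0, 1, 2, 3): a_0 = 1, a_1 = 1, a_2 = -7/2, a_3 = -3/2, a_4 = 77/24, a_5 = 39/40.

a_(n+2) = (-2n - 7) / ((n+1)(n+2)) * a_n; check: a_0 = 1, a_1 = 1, a_2 = -7/2, a_3 = -3/2, a_4 = 77/24, a_5 = 39/40


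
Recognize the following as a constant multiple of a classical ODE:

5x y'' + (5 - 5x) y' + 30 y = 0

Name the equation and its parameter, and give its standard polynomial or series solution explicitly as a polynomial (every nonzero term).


All three coefficients share the factor 5; dividing through by 5 gives  x y'' + (1 - x) y' + 6 y = 0.
This matches the Laguerre equation x y'' + (1 - x) y' + n y = 0 with n = 6; the polynomial solution is L_6(x).
With y = sum_k a_k x^k, matching x^k gives (k+1)k a_{k+1} + (k+1) a_{k+1} - k a_k + n a_k = 0, i.e. (k+1)^2 a_{k+1} = (k - n) a_k = (k - 6) a_k. The right side vanishes at k = 6, so the series terminates at degree 6.
Standard normalization L_n(0) = 1 gives a_0 = 1. Work upward with a_{k+1} = (k - 6) a_k / (k+1)^2:
  a_1 = (0 - 6)(1) / 1^2 = -6/1 = -6
  a_2 = (1 - 6)(-6) / 2^2 = 30/4 = 15/2
  a_3 = (2 - 6)(15/2) / 3^2 = -30/9 = -10/3
  a_4 = (3 - 6)(-10/3) / 4^2 = 10/16 = 5/8
  a_5 = (4 - 6)(5/8) / 5^2 = (-5/4)/25 = -1/20
  a_6 = (5 - 6)(-1/20) / 6^2 = (1/20)/36 = 1/720
Hence L_6(x) = x^6/720 - x^5/20 + 5 x^4/8 - 10 x^3/3 + 15 x^2/2 - 6 x + 1.

L_6(x); series = x^6/720 - x^5/20 + 5 x^4/8 - 10 x^3/3 + 15 x^2/2 - 6 x + 1


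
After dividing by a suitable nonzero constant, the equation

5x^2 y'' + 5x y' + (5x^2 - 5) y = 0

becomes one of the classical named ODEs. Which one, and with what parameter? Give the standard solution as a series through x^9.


All three coefficients share the factor 5; dividing through by 5 gives  x^2 y'' + x y' + (x^2 - 1) y = 0.
This matches the Bessel equation x^2 y'' + x y' + (x^2 - nu^2) y = 0 with nu^2 = 1, so nu = 1; the solution bounded at x = 0 is J_1(x).
Frobenius at x = 0: indicial roots ±nu; for r = nu the recurrence k(k + 2nu) c_k = -c_{k-2} gives the standard series J_nu(x) = sum_{k>=0} (-1)^k / (k! (k+nu)!) (x/2)^(2k+nu). Evaluate the first 5 terms:
  k = 0: (-1)^0 / (0! * 1! * 2^1) x^1 = 1/(1*1*2) x^1 = (1/2) x^1
  k = 1: (-1)^1 / (1! * 2! * 2^3) x^3 = -1/(1*2*8) x^3 = (-1/16) x^3
  k = 2: (-1)^2 / (2! * 3! * 2^5) x^5 = 1/(2*6*32) x^5 = (1/384) x^5
  k = 3: (-1)^3 / (3! * 4! * 2^7) x^7 = -1/(6*24*128) x^7 = (-1/18432) x^7
  k = 4: (-1)^4 / (4! * 5! * 2^9) x^9 = 1/(24*120*512) x^9 = (1/1474560) x^9
Hence J_1(x) = x^9/1474560 - x^7/18432 + x^5/384 - x^3/16 + x/2 + ....

J_1(x); series = x^9/1474560 - x^7/18432 + x^5/384 - x^3/16 + x/2


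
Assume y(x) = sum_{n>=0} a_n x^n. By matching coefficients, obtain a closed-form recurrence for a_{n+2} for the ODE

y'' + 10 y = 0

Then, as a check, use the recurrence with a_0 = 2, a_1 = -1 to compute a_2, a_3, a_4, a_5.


Substitute y = sum_n a_n x^n into y'' + (const) y = 0.
y''(x) = sum_{n>=0} (n+2)(n+1) a_{n+2} x^n.
The ODE becomes sum_n [(n+2)(n+1) a_{n+2} + 10 a_n] x^n = 0.
Setting each coefficient to zero gives the recurrence:
  (n+2)(n+1) a_{n+2} + 10 a_n = 0,
  a_{n+2} = -10 / ((n+1)(n+2)) a_n.

Check with a_0 = 2, a_1 = -1 (apply the recurrence for n = 0, 1, 2, 3): a_0 = 2, a_1 = -1, a_2 = -10, a_3 = 5/3, a_4 = 25/3, a_5 = -5/6.

a_{n+2} = -10/((n+1)(n+2)) * a_n; check: a_0 = 2, a_1 = -1, a_2 = -10, a_3 = 5/3, a_4 = 25/3, a_5 = -5/6


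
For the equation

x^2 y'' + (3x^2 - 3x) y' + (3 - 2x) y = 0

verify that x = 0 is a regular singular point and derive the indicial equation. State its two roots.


Divide by x^2 to reach normal form y'' + P_1(x) y' + P_2(x) y = 0 with P_1(x) = 3 - 3/x and P_2(x) = -2/x + 3/x^2.
x = 0 is a singular point because the y'-coefficient 3 - 3/x has a pole at x = 0 and the y-coefficient -2/x + 3/x^2 has a pole at x = 0.
It is a regular singular point because x P_1(x) = p(x) = 3x - 3 and x^2 P_2(x) = q(x) = 3 - 2x are polynomials, hence analytic at x = 0.
p(0) = -3,  q(0) = 3.
Indicial equation: r(r-1) + p(0) r + q(0) = 0, i.e. r^2 + (p(0) - 1) r + q(0) = 0, i.e. r^2 - 4 r + 3 = 0.
Discriminant: (-4)^2 - 4(3) = 4, so r = (4 ± 2)/2.
Solving: r_1 = 3, r_2 = 1.

indicial: r^2 - 4 r + 3 = 0; roots r_1 = 3, r_2 = 1


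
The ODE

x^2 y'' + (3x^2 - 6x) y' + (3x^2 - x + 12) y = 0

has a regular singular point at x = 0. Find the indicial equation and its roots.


Divide by x^2 to reach normal form y'' + P_1(x) y' + P_2(x) y = 0 with P_1(x) = 3 - 6/x and P_2(x) = 3 - 1/x + 12/x^2.
x = 0 is a singular point because the y'-coefficient 3 - 6/x has a pole at x = 0 and the y-coefficient 3 - 1/x + 12/x^2 has a pole at x = 0.
It is a regular singular point because x P_1(x) = p(x) = 3x - 6 and x^2 P_2(x) = q(x) = 3x^2 - x + 12 are polynomials, hence analytic at x = 0.
p(0) = -6,  q(0) = 12.
Indicial equation: r(r-1) + p(0) r + q(0) = 0, i.e. r^2 + (p(0) - 1) r + q(0) = 0, i.e. r^2 - 7 r + 12 = 0.
Discriminant: (-7)^2 - 4(12) = 1, so r = (7 ± 1)/2.
Solving: r_1 = 4, r_2 = 3.

indicial: r^2 - 7 r + 12 = 0; roots r_1 = 4, r_2 = 3


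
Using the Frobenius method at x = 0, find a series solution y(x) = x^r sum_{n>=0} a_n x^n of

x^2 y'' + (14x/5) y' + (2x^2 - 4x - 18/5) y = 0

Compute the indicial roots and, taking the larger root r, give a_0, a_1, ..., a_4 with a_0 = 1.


Write in Frobenius form y'' + (p(x)/x) y' + (q(x)/x^2) y = 0:
  p(x) = 14/5,  q(x) = 2x^2 - 4x - 18/5.
Indicial equation: r(r-1) + (14/5) r + (-18/5) = 0 -> roots r_1 = 6/5, r_2 = -3.
Take r = r_1 = 6/5. Let y(x) = x^r sum_{n>=0} a_n x^n with a_0 = 1.
Substitute y = x^r sum a_n x^n and match x^{r+n}. The recurrence is
  D(n) a_n - 4 a_{n-1} + 2 a_{n-2} = 0,  where D(n) = (r+n)(r+n-1) + (14/5)(r+n) + (-18/5).
  a_n = [4 a_{n-1} - 2 a_{n-2}] / D(n).
Since the indicial polynomial factors as (r - r_1)(r - r_2), D(n) = (r_1 + n - r_1)(r_1 + n - r_2) = n(n + 21/5).
Evaluating step by step (a_0 = 1):
  n = 1: D(1) = 1(1 + 21/5) = 26/5; numerator = 4(1) = 4; a_1 = (4)/(26/5) = 10/13
  n = 2: D(2) = 2(2 + 21/5) = 62/5; numerator = 4(10/13) - 2(1) = 14/13; a_2 = (14/13)/(62/5) = 35/403
  n = 3: D(3) = 3(3 + 21/5) = 108/5; numerator = 4(35/403) - 2(10/13) = -480/403; a_3 = (-480/403)/(108/5) = -200/3627
  n = 4: D(4) = 4(4 + 21/5) = 164/5; numerator = 4(-200/3627) - 2(35/403) = -110/279; a_4 = (-110/279)/(164/5) = -275/22878

r = 6/5; a_0 = 1; a_1 = 10/13; a_2 = 35/403; a_3 = -200/3627; a_4 = -275/22878


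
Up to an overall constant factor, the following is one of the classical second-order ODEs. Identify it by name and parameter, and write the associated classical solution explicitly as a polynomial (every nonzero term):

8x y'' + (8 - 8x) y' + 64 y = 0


All three coefficients share the factor 8; dividing through by 8 gives  x y'' + (1 - x) y' + 8 y = 0.
This matches the Laguerre equation x y'' + (1 - x) y' + n y = 0 with n = 8; the polynomial solution is L_8(x).
With y = sum_k a_k x^k, matching x^k gives (k+1)k a_{k+1} + (k+1) a_{k+1} - k a_k + n a_k = 0, i.e. (k+1)^2 a_{k+1} = (k - n) a_k = (k - 8) a_k. The right side vanishes at k = 8, so the series terminates at degree 8.
Standard normalization L_n(0) = 1 gives a_0 = 1. Work upward with a_{k+1} = (k - 8) a_k / (k+1)^2:
  a_1 = (0 - 8)(1) / 1^2 = -8/1 = -8
  a_2 = (1 - 8)(-8) / 2^2 = 56/4 = 14
  a_3 = (2 - 8)(14) / 3^2 = -84/9 = -28/3
  a_4 = (3 - 8)(-28/3) / 4^2 = (140/3)/16 = 35/12
  a_5 = (4 - 8)(35/12) / 5^2 = (-35/3)/25 = -7/15
  a_6 = (5 - 8)(-7/15) / 6^2 = (7/5)/36 = 7/180
  a_7 = (6 - 8)(7/180) / 7^2 = (-7/90)/49 = -1/630
  a_8 = (7 - 8)(-1/630) / 8^2 = (1/630)/64 = 1/40320
Hence L_8(x) = x^8/40320 - x^7/630 + 7 x^6/180 - 7 x^5/15 + 35 x^4/12 - 28 x^3/3 + 14 x^2 - 8 x + 1.

L_8(x); series = x^8/40320 - x^7/630 + 7 x^6/180 - 7 x^5/15 + 35 x^4/12 - 28 x^3/3 + 14 x^2 - 8 x + 1


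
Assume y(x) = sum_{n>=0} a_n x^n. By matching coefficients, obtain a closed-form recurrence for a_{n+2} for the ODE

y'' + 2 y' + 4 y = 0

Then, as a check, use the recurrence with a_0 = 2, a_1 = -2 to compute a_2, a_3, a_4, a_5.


Substitute y = sum_n a_n x^n.
y''(x) has coefficient (n+2)(n+1) a_{n+2} at x^n;
2 y'(x) has coefficient 2 (n+1) a_{n+1} at x^n;
4 y(x) has coefficient 4 a_n at x^n.
Matching x^n: (n+2)(n+1) a_{n+2} + 2 (n+1) a_{n+1} + 4 a_n = 0.
Thus a_{n+2} = [-2 (n+1) a_{n+1} - 4 a_n] / ((n+1)(n+2)).

Check with a_0 = 2, a_1 = -2 (apply the recurrence for n = 0, 1, 2, 3): a_0 = 2, a_1 = -2, a_2 = -2, a_3 = 8/3, a_4 = -2/3, a_5 = -4/15.

a_(n+2) = [-2 (n+1) a_(n+1) - 4 a_n] / ((n+1)(n+2)); check: a_0 = 2, a_1 = -2, a_2 = -2, a_3 = 8/3, a_4 = -2/3, a_5 = -4/15


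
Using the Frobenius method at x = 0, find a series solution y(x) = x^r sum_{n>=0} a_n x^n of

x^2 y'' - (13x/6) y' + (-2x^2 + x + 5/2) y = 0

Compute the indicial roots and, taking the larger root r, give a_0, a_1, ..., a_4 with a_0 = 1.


Write in Frobenius form y'' + (p(x)/x) y' + (q(x)/x^2) y = 0:
  p(x) = -13/6,  q(x) = -2x^2 + x + 5/2.
Indicial equation: r(r-1) + (-13/6) r + (5/2) = 0 -> roots r_1 = 5/3, r_2 = 3/2.
Take r = r_1 = 5/3. Let y(x) = x^r sum_{n>=0} a_n x^n with a_0 = 1.
Substitute y = x^r sum a_n x^n and match x^{r+n}. The recurrence is
  D(n) a_n + 1 a_{n-1} - 2 a_{n-2} = 0,  where D(n) = (r+n)(r+n-1) + (-13/6)(r+n) + (5/2).
  a_n = [-1 a_{n-1} + 2 a_{n-2}] / D(n).
Since the indicial polynomial factors as (r - r_1)(r - r_2), D(n) = (r_1 + n - r_1)(r_1 + n - r_2) = n(n + 1/6).
Evaluating step by step (a_0 = 1):
  n = 1: D(1) = 1(1 + 1/6) = 7/6; numerator = -1(1) = -1; a_1 = (-1)/(7/6) = -6/7
  n = 2: D(2) = 2(2 + 1/6) = 13/3; numerator = -1(-6/7) + 2(1) = 20/7; a_2 = (20/7)/(13/3) = 60/91
  n = 3: D(3) = 3(3 + 1/6) = 19/2; numerator = -1(60/91) + 2(-6/7) = -216/91; a_3 = (-216/91)/(19/2) = -432/1729
  n = 4: D(4) = 4(4 + 1/6) = 50/3; numerator = -1(-432/1729) + 2(60/91) = 2712/1729; a_4 = (2712/1729)/(50/3) = 4068/43225

r = 5/3; a_0 = 1; a_1 = -6/7; a_2 = 60/91; a_3 = -432/1729; a_4 = 4068/43225


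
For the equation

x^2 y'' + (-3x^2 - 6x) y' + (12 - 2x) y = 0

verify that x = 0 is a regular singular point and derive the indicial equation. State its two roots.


Divide by x^2 to reach normal form y'' + P_1(x) y' + P_2(x) y = 0 with P_1(x) = -3 - 6/x and P_2(x) = -2/x + 12/x^2.
x = 0 is a singular point because the y'-coefficient -3 - 6/x has a pole at x = 0 and the y-coefficient -2/x + 12/x^2 has a pole at x = 0.
It is a regular singular point because x P_1(x) = p(x) = -3x - 6 and x^2 P_2(x) = q(x) = 12 - 2x are polynomials, hence analytic at x = 0.
p(0) = -6,  q(0) = 12.
Indicial equation: r(r-1) + p(0) r + q(0) = 0, i.e. r^2 + (p(0) - 1) r + q(0) = 0, i.e. r^2 - 7 r + 12 = 0.
Discriminant: (-7)^2 - 4(12) = 1, so r = (7 ± 1)/2.
Solving: r_1 = 4, r_2 = 3.

indicial: r^2 - 7 r + 12 = 0; roots r_1 = 4, r_2 = 3


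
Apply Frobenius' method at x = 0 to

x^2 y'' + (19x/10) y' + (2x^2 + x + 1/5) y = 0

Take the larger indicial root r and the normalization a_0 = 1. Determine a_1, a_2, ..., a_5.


Write in Frobenius form y'' + (p(x)/x) y' + (q(x)/x^2) y = 0:
  p(x) = 19/10,  q(x) = 2x^2 + x + 1/5.
Indicial equation: r(r-1) + (19/10) r + (1/5) = 0 -> roots r_1 = -2/5, r_2 = -1/2.
Take r = r_1 = -2/5. Let y(x) = x^r sum_{n>=0} a_n x^n with a_0 = 1.
Substitute y = x^r sum a_n x^n and match x^{r+n}. The recurrence is
  D(n) a_n + 1 a_{n-1} + 2 a_{n-2} = 0,  where D(n) = (r+n)(r+n-1) + (19/10)(r+n) + (1/5).
  a_n = [-1 a_{n-1} - 2 a_{n-2}] / D(n).
Since the indicial polynomial factors as (r - r_1)(r - r_2), D(n) = (r_1 + n - r_1)(r_1 + n - r_2) = n(n + 1/10).
Evaluating step by step (a_0 = 1):
  n = 1: D(1) = 1(1 + 1/10) = 11/10; numerator = -1(1) = -1; a_1 = (-1)/(11/10) = -10/11
  n = 2: D(2) = 2(2 + 1/10) = 21/5; numerator = -1(-10/11) - 2(1) = -12/11; a_2 = (-12/11)/(21/5) = -20/77
  n = 3: D(3) = 3(3 + 1/10) = 93/10; numerator = -1(-20/77) - 2(-10/11) = 160/77; a_3 = (160/77)/(93/10) = 1600/7161
  n = 4: D(4) = 4(4 + 1/10) = 82/5; numerator = -1(1600/7161) - 2(-20/77) = 2120/7161; a_4 = (2120/7161)/(82/5) = 5300/293601
  n = 5: D(5) = 5(5 + 1/10) = 51/2; numerator = -1(5300/293601) - 2(1600/7161) = -6500/13981; a_5 = (-6500/13981)/(51/2) = -13000/713031

r = -2/5; a_0 = 1; a_1 = -10/11; a_2 = -20/77; a_3 = 1600/7161; a_4 = 5300/293601; a_5 = -13000/713031


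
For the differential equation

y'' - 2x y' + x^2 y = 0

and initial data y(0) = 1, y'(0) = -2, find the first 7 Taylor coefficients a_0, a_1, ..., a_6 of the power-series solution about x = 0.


Ansatz: y(x) = sum_{n>=0} a_n x^n, so y'(x) = sum_{n>=1} n a_n x^(n-1) and y''(x) = sum_{n>=2} n(n-1) a_n x^(n-2).
Substitute into P(x) y'' + Q(x) y' + R(x) y = 0 with P(x) = 1, Q(x) = -2x, R(x) = x^2, and match powers of x.
Initial conditions: a_0 = 1, a_1 = -2.
Setting the coefficient of each power of x to zero and solving order by order (substituting the coefficients already found):
  x^0: 2 a_2 = 0  ->  a_2 = 0
  x^1: 6 a_3 - 2 a_1 = 0  ->  6 a_3 = 2 a_1 = -4  ->  a_3 = -2/3
  x^2: 12 a_4 - 4 a_2 + a_0 = 0  ->  12 a_4 = 4 a_2 - a_0 = -1  ->  a_4 = -1/12
  x^3: 20 a_5 - 6 a_3 + a_1 = 0  ->  20 a_5 = 6 a_3 - a_1 = -2  ->  a_5 = -1/10
  x^4: 30 a_6 - 8 a_4 + a_2 = 0  ->  30 a_6 = 8 a_4 - a_2 = -2/3  ->  a_6 = -1/45
Truncated series: y(x) = 1 - 2 x - (2/3) x^3 - (1/12) x^4 - (1/10) x^5 - (1/45) x^6 + O(x^7).

a_0 = 1; a_1 = -2; a_2 = 0; a_3 = -2/3; a_4 = -1/12; a_5 = -1/10; a_6 = -1/45


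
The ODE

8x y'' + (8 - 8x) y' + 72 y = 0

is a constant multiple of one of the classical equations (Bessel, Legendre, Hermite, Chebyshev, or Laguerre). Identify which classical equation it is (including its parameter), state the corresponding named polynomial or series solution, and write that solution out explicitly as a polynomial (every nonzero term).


All three coefficients share the factor 8; dividing through by 8 gives  x y'' + (1 - x) y' + 9 y = 0.
This matches the Laguerre equation x y'' + (1 - x) y' + n y = 0 with n = 9; the polynomial solution is L_9(x).
With y = sum_k a_k x^k, matching x^k gives (k+1)k a_{k+1} + (k+1) a_{k+1} - k a_k + n a_k = 0, i.e. (k+1)^2 a_{k+1} = (k - n) a_k = (k - 9) a_k. The right side vanishes at k = 9, so the series terminates at degree 9.
Standard normalization L_n(0) = 1 gives a_0 = 1. Work upward with a_{k+1} = (k - 9) a_k / (k+1)^2:
  a_1 = (0 - 9)(1) / 1^2 = -9/1 = -9
  a_2 = (1 - 9)(-9) / 2^2 = 72/4 = 18
  a_3 = (2 - 9)(18) / 3^2 = -126/9 = -14
  a_4 = (3 - 9)(-14) / 4^2 = 84/16 = 21/4
  a_5 = (4 - 9)(21/4) / 5^2 = (-105/4)/25 = -21/20
  a_6 = (5 - 9)(-21/20) / 6^2 = (21/5)/36 = 7/60
  a_7 = (6 - 9)(7/60) / 7^2 = (-7/20)/49 = -1/140
  a_8 = (7 - 9)(-1/140) / 8^2 = (1/70)/64 = 1/4480
  a_9 = (8 - 9)(1/4480) / 9^2 = (-1/4480)/81 = -1/362880
Hence L_9(x) = -x^9/362880 + x^8/4480 - x^7/140 + 7 x^6/60 - 21 x^5/20 + 21 x^4/4 - 14 x^3 + 18 x^2 - 9 x + 1.

L_9(x); series = -x^9/362880 + x^8/4480 - x^7/140 + 7 x^6/60 - 21 x^5/20 + 21 x^4/4 - 14 x^3 + 18 x^2 - 9 x + 1


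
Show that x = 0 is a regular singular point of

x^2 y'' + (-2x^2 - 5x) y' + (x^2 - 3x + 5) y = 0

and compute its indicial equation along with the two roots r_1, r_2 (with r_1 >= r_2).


Divide by x^2 to reach normal form y'' + P_1(x) y' + P_2(x) y = 0 with P_1(x) = -2 - 5/x and P_2(x) = 1 - 3/x + 5/x^2.
x = 0 is a singular point because the y'-coefficient -2 - 5/x has a pole at x = 0 and the y-coefficient 1 - 3/x + 5/x^2 has a pole at x = 0.
It is a regular singular point because x P_1(x) = p(x) = -2x - 5 and x^2 P_2(x) = q(x) = x^2 - 3x + 5 are polynomials, hence analytic at x = 0.
p(0) = -5,  q(0) = 5.
Indicial equation: r(r-1) + p(0) r + q(0) = 0, i.e. r^2 + (p(0) - 1) r + q(0) = 0, i.e. r^2 - 6 r + 5 = 0.
Discriminant: (-6)^2 - 4(5) = 16, so r = (6 ± 4)/2.
Solving: r_1 = 5, r_2 = 1.

indicial: r^2 - 6 r + 5 = 0; roots r_1 = 5, r_2 = 1


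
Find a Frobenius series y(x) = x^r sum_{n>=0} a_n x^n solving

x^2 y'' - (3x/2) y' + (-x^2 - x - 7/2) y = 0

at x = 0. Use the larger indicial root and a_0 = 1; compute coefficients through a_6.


Write in Frobenius form y'' + (p(x)/x) y' + (q(x)/x^2) y = 0:
  p(x) = -3/2,  q(x) = -x^2 - x - 7/2.
Indicial equation: r(r-1) + (-3/2) r + (-7/2) = 0 -> roots r_1 = 7/2, r_2 = -1.
Take r = r_1 = 7/2. Let y(x) = x^r sum_{n>=0} a_n x^n with a_0 = 1.
Substitute y = x^r sum a_n x^n and match x^{r+n}. The recurrence is
  D(n) a_n - 1 a_{n-1} - 1 a_{n-2} = 0,  where D(n) = (r+n)(r+n-1) + (-3/2)(r+n) + (-7/2).
  a_n = [1 a_{n-1} + 1 a_{n-2}] / D(n).
Since the indicial polynomial factors as (r - r_1)(r - r_2), D(n) = (r_1 + n - r_1)(r_1 + n - r_2) = n(n + 9/2).
Evaluating step by step (a_0 = 1):
  n = 1: D(1) = 1(1 + 9/2) = 11/2; numerator = 1(1) = 1; a_1 = (1)/(11/2) = 2/11
  n = 2: D(2) = 2(2 + 9/2) = 13; numerator = 1(2/11) + 1(1) = 13/11; a_2 = (13/11)/(13) = 1/11
  n = 3: D(3) = 3(3 + 9/2) = 45/2; numerator = 1(1/11) + 1(2/11) = 3/11; a_3 = (3/11)/(45/2) = 2/165
  n = 4: D(4) = 4(4 + 9/2) = 34; numerator = 1(2/165) + 1(1/11) = 17/165; a_4 = (17/165)/(34) = 1/330
  n = 5: D(5) = 5(5 + 9/2) = 95/2; numerator = 1(1/330) + 1(2/165) = 1/66; a_5 = (1/66)/(95/2) = 1/3135
  n = 6: D(6) = 6(6 + 9/2) = 63; numerator = 1(1/3135) + 1(1/330) = 7/2090; a_6 = (7/2090)/(63) = 1/18810

r = 7/2; a_0 = 1; a_1 = 2/11; a_2 = 1/11; a_3 = 2/165; a_4 = 1/330; a_5 = 1/3135; a_6 = 1/18810


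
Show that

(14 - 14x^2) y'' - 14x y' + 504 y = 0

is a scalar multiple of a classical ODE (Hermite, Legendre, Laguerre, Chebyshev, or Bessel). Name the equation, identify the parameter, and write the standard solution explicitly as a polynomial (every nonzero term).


All three coefficients share the factor 14; dividing through by 14 gives  (1 - x^2) y'' - x y' + 36 y = 0.
This matches the Chebyshev equation (1 - x^2) y'' - x y' + n^2 y = 0 (note the -x y' term, not -2x y') with n^2 = 36, so n = 6; the polynomial solution is T_6(x).
With y = sum_k a_k x^k, matching x^k gives (k+2)(k+1) a_{k+2} = (k^2 - n^2) a_k = (k - 6)(k + 6) a_k. The right side vanishes at k = 6, so the series with the parity of 6 terminates at degree 6.
Standard normalization: leading coefficient of T_n is 2^(n-1), so a_6 = 2^5 = 32. Work downward with a_k = (k+1)(k+2) a_{k+2} / ((k - 6)(k + 6)):
  a_4 = (5)(6)(32) / ((4 - 6)(4 + 6)) = 960/(-20) = -48
  a_2 = (3)(4)(-48) / ((2 - 6)(2 + 6)) = -576/(-32) = 18
  a_0 = (1)(2)(18) / ((0 - 6)(0 + 6)) = 36/(-36) = -1
Hence T_6(x) = 32 x^6 - 48 x^4 + 18 x^2 - 1.

T_6(x); series = 32 x^6 - 48 x^4 + 18 x^2 - 1


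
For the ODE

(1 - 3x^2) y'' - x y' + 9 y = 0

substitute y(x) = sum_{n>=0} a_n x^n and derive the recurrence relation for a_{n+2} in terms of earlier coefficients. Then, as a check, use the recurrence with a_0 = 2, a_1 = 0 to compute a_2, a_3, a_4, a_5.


Substitute y = sum_n a_n x^n.
(1 - 3 x^2) y'' contributes (n+2)(n+1) a_{n+2} - 3 n(n-1) a_n at x^n.
-x y'(x) contributes -n a_n at x^n.
9 y(x) contributes 9 a_n at x^n.
Matching x^n: (n+2)(n+1) a_{n+2} + (-3 n(n-1) - n + 9) a_n = 0.
Thus a_{n+2} = (3 n(n-1) + n - 9) / ((n+1)(n+2)) * a_n.

Check with a_0 = 2, a_1 = 0 (apply the recurrence for n = 0, 1, 2, 3): a_0 = 2, a_1 = 0, a_2 = -9, a_3 = 0, a_4 = 3/4, a_5 = 0.

a_(n+2) = (3 n(n-1) + n - 9) / ((n+1)(n+2)) * a_n; check: a_0 = 2, a_1 = 0, a_2 = -9, a_3 = 0, a_4 = 3/4, a_5 = 0


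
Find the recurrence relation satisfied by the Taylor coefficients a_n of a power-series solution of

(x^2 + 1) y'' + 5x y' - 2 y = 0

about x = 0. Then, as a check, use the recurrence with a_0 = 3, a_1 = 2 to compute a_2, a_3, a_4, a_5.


Substitute y = sum_n a_n x^n.
(1 + 1 x^2) y'' contributes (n+2)(n+1) a_{n+2} + n(n-1) a_n at x^n.
5 x y'(x) contributes 5 n a_n at x^n.
-2 y(x) contributes -2 a_n at x^n.
Matching x^n: (n+2)(n+1) a_{n+2} + (n(n-1) + 5 n - 2) a_n = 0.
Thus a_{n+2} = (-n(n-1) - 5 n + 2) / ((n+1)(n+2)) * a_n.

Check with a_0 = 3, a_1 = 2 (apply the recurrence for n = 0, 1, 2, 3): a_0 = 3, a_1 = 2, a_2 = 3, a_3 = -1, a_4 = -5/2, a_5 = 19/20.

a_(n+2) = (-n(n-1) - 5 n + 2) / ((n+1)(n+2)) * a_n; check: a_0 = 3, a_1 = 2, a_2 = 3, a_3 = -1, a_4 = -5/2, a_5 = 19/20


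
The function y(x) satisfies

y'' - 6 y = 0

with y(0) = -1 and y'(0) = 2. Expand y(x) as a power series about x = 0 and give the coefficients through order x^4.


Ansatz: y(x) = sum_{n>=0} a_n x^n, so y'(x) = sum_{n>=1} n a_n x^(n-1) and y''(x) = sum_{n>=2} n(n-1) a_n x^(n-2).
Substitute into P(x) y'' + Q(x) y' + R(x) y = 0 with P(x) = 1, Q(x) = 0, R(x) = -6, and match powers of x.
Initial conditions: a_0 = -1, a_1 = 2.
Setting the coefficient of each power of x to zero and solving order by order (substituting the coefficients already found):
  x^0: 2 a_2 - 6 a_0 = 0  ->  2 a_2 = 6 a_0 = -6  ->  a_2 = -3
  x^1: 6 a_3 - 6 a_1 = 0  ->  6 a_3 = 6 a_1 = 12  ->  a_3 = 2
  x^2: 12 a_4 - 6 a_2 = 0  ->  12 a_4 = 6 a_2 = -18  ->  a_4 = -3/2
Truncated series: y(x) = -1 + 2 x - 3 x^2 + 2 x^3 - (3/2) x^4 + O(x^5).

a_0 = -1; a_1 = 2; a_2 = -3; a_3 = 2; a_4 = -3/2


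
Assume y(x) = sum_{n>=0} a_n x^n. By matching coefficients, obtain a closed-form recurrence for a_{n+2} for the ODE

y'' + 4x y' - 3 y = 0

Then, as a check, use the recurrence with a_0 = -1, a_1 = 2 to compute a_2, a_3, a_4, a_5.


Substitute y = sum_n a_n x^n.
y''(x) has coefficient (n+2)(n+1) a_{n+2} at x^n;
4 x y'(x) has coefficient 4 n a_n at x^n (shift);
-3 y(x) has coefficient -3 a_n at x^n.
Matching x^n: (n+2)(n+1) a_{n+2} + (4n - 3) a_n = 0.
Thus a_{n+2} = (-4n + 3) / ((n+1)(n+2)) * a_n.

Check with a_0 = -1, a_1 = 2 (apply the recurrence for n = 0, 1, 2, 3): a_0 = -1, a_1 = 2, a_2 = -3/2, a_3 = -1/3, a_4 = 5/8, a_5 = 3/20.

a_(n+2) = (-4n + 3) / ((n+1)(n+2)) * a_n; check: a_0 = -1, a_1 = 2, a_2 = -3/2, a_3 = -1/3, a_4 = 5/8, a_5 = 3/20


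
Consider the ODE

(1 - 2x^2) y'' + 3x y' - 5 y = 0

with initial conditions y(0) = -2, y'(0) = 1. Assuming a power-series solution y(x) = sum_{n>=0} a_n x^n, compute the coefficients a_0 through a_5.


Ansatz: y(x) = sum_{n>=0} a_n x^n, so y'(x) = sum_{n>=1} n a_n x^(n-1) and y''(x) = sum_{n>=2} n(n-1) a_n x^(n-2).
Substitute into P(x) y'' + Q(x) y' + R(x) y = 0 with P(x) = 1 - 2x^2, Q(x) = 3x, R(x) = -5, and match powers of x.
Initial conditions: a_0 = -2, a_1 = 1.
Setting the coefficient of each power of x to zero and solving order by order (substituting the coefficients already found):
  x^0: 2 a_2 - 5 a_0 = 0  ->  2 a_2 = 5 a_0 = -10  ->  a_2 = -5
  x^1: 6 a_3 - 2 a_1 = 0  ->  6 a_3 = 2 a_1 = 2  ->  a_3 = 1/3
  x^2: 12 a_4 - 3 a_2 = 0  ->  12 a_4 = 3 a_2 = -15  ->  a_4 = -5/4
  x^3: 20 a_5 - 8 a_3 = 0  ->  20 a_5 = 8 a_3 = 8/3  ->  a_5 = 2/15
Truncated series: y(x) = -2 + x - 5 x^2 + (1/3) x^3 - (5/4) x^4 + (2/15) x^5 + O(x^6).

a_0 = -2; a_1 = 1; a_2 = -5; a_3 = 1/3; a_4 = -5/4; a_5 = 2/15


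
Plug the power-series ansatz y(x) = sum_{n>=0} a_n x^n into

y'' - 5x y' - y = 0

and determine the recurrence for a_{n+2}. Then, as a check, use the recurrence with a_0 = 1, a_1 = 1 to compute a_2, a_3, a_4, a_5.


Substitute y = sum_n a_n x^n.
y''(x) has coefficient (n+2)(n+1) a_{n+2} at x^n;
-5 x y'(x) has coefficient -5 n a_n at x^n (shift);
-y(x) has coefficient -1 a_n at x^n.
Matching x^n: (n+2)(n+1) a_{n+2} + (-5n - 1) a_n = 0.
Thus a_{n+2} = (5n + 1) / ((n+1)(n+2)) * a_n.

Check with a_0 = 1, a_1 = 1 (apply the recurrence for n = 0, 1, 2, 3): a_0 = 1, a_1 = 1, a_2 = 1/2, a_3 = 1, a_4 = 11/24, a_5 = 4/5.

a_(n+2) = (5n + 1) / ((n+1)(n+2)) * a_n; check: a_0 = 1, a_1 = 1, a_2 = 1/2, a_3 = 1, a_4 = 11/24, a_5 = 4/5


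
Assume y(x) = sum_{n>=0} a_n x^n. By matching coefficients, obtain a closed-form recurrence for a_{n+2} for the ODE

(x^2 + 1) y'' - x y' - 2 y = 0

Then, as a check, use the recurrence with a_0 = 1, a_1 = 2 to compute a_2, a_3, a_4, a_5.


Substitute y = sum_n a_n x^n.
(1 + 1 x^2) y'' contributes (n+2)(n+1) a_{n+2} + n(n-1) a_n at x^n.
-x y'(x) contributes -n a_n at x^n.
-2 y(x) contributes -2 a_n at x^n.
Matching x^n: (n+2)(n+1) a_{n+2} + (n(n-1) - n - 2) a_n = 0.
Thus a_{n+2} = (-n(n-1) + n + 2) / ((n+1)(n+2)) * a_n.

Check with a_0 = 1, a_1 = 2 (apply the recurrence for n = 0, 1, 2, 3): a_0 = 1, a_1 = 2, a_2 = 1, a_3 = 1, a_4 = 1/6, a_5 = -1/20.

a_(n+2) = (-n(n-1) + n + 2) / ((n+1)(n+2)) * a_n; check: a_0 = 1, a_1 = 2, a_2 = 1, a_3 = 1, a_4 = 1/6, a_5 = -1/20


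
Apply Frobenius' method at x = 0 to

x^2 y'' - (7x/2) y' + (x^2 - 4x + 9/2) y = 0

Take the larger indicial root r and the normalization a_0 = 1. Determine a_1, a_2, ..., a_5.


Write in Frobenius form y'' + (p(x)/x) y' + (q(x)/x^2) y = 0:
  p(x) = -7/2,  q(x) = x^2 - 4x + 9/2.
Indicial equation: r(r-1) + (-7/2) r + (9/2) = 0 -> roots r_1 = 3, r_2 = 3/2.
Take r = r_1 = 3. Let y(x) = x^r sum_{n>=0} a_n x^n with a_0 = 1.
Substitute y = x^r sum a_n x^n and match x^{r+n}. The recurrence is
  D(n) a_n - 4 a_{n-1} + 1 a_{n-2} = 0,  where D(n) = (r+n)(r+n-1) + (-7/2)(r+n) + (9/2).
  a_n = [4 a_{n-1} - 1 a_{n-2}] / D(n).
Since the indicial polynomial factors as (r - r_1)(r - r_2), D(n) = (r_1 + n - r_1)(r_1 + n - r_2) = n(n + 3/2).
Evaluating step by step (a_0 = 1):
  n = 1: D(1) = 1(1 + 3/2) = 5/2; numerator = 4(1) = 4; a_1 = (4)/(5/2) = 8/5
  n = 2: D(2) = 2(2 + 3/2) = 7; numerator = 4(8/5) - 1(1) = 27/5; a_2 = (27/5)/(7) = 27/35
  n = 3: D(3) = 3(3 + 3/2) = 27/2; numerator = 4(27/35) - 1(8/5) = 52/35; a_3 = (52/35)/(27/2) = 104/945
  n = 4: D(4) = 4(4 + 3/2) = 22; numerator = 4(104/945) - 1(27/35) = -313/945; a_4 = (-313/945)/(22) = -313/20790
  n = 5: D(5) = 5(5 + 3/2) = 65/2; numerator = 4(-313/20790) - 1(104/945) = -118/693; a_5 = (-118/693)/(65/2) = -236/45045

r = 3; a_0 = 1; a_1 = 8/5; a_2 = 27/35; a_3 = 104/945; a_4 = -313/20790; a_5 = -236/45045


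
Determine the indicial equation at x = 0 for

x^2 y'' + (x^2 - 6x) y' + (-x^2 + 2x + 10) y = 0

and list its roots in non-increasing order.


Divide by x^2 to reach normal form y'' + P_1(x) y' + P_2(x) y = 0 with P_1(x) = 1 - 6/x and P_2(x) = -1 + 2/x + 10/x^2.
x = 0 is a singular point because the y'-coefficient 1 - 6/x has a pole at x = 0 and the y-coefficient -1 + 2/x + 10/x^2 has a pole at x = 0.
It is a regular singular point because x P_1(x) = p(x) = x - 6 and x^2 P_2(x) = q(x) = -x^2 + 2x + 10 are polynomials, hence analytic at x = 0.
p(0) = -6,  q(0) = 10.
Indicial equation: r(r-1) + p(0) r + q(0) = 0, i.e. r^2 + (p(0) - 1) r + q(0) = 0, i.e. r^2 - 7 r + 10 = 0.
Discriminant: (-7)^2 - 4(10) = 9, so r = (7 ± 3)/2.
Solving: r_1 = 5, r_2 = 2.

indicial: r^2 - 7 r + 10 = 0; roots r_1 = 5, r_2 = 2


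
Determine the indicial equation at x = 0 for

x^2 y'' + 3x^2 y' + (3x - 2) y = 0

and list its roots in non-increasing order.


Divide by x^2 to reach normal form y'' + P_1(x) y' + P_2(x) y = 0 with P_1(x) = 3 and P_2(x) = 3/x - 2/x^2.
x = 0 is a singular point because the y-coefficient 3/x - 2/x^2 has a pole at x = 0.
It is a regular singular point because x P_1(x) = p(x) = 3x and x^2 P_2(x) = q(x) = 3x - 2 are polynomials, hence analytic at x = 0.
p(0) = 0,  q(0) = -2.
Indicial equation: r(r-1) + p(0) r + q(0) = 0, i.e. r^2 + (p(0) - 1) r + q(0) = 0, i.e. r^2 - 1 r - 2 = 0.
Discriminant: (-1)^2 - 4(-2) = 9, so r = (1 ± 3)/2.
Solving: r_1 = 2, r_2 = -1.

indicial: r^2 - 1 r - 2 = 0; roots r_1 = 2, r_2 = -1
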